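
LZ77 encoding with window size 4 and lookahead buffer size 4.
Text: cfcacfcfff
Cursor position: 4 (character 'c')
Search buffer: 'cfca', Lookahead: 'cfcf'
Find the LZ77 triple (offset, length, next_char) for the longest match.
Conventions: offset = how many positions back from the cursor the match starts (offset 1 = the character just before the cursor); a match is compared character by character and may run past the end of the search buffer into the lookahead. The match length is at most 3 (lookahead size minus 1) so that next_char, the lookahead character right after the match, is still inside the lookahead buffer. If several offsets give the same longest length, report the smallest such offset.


Try each offset into the search buffer:
  offset=1 (pos 3, char 'a'): match length 0
  offset=2 (pos 2, char 'c'): match length 1
  offset=3 (pos 1, char 'f'): match length 0
  offset=4 (pos 0, char 'c'): match length 3
Longest match has length 3 at offset 4.
next_char = character at position 4 + 3 = 7 -> 'f'

Best match: offset=4, length=3 (matching 'cfc' starting at position 0)
LZ77 triple: (4, 3, 'f')


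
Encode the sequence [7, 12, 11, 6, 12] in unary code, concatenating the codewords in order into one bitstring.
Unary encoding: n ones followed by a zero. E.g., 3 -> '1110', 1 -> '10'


Encode each number as n ones followed by a terminating 0:
  7 -> 11111110 (8 bits)
  12 -> 1111111111110 (13 bits)
  11 -> 111111111110 (12 bits)
  6 -> 1111110 (7 bits)
  12 -> 1111111111110 (13 bits)
Total length = 8 + 13 + 12 + 7 + 13 = 53 bits.

Unary([7, 12, 11, 6, 12]) = 11111110111111111111011111111111011111101111111111110 (53 bits)


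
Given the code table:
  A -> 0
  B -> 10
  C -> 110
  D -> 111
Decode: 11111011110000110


Decoding:
111 -> D
110 -> C
111 -> D
10 -> B
0 -> A
0 -> A
0 -> A
110 -> C


Result: DCDBAAAC


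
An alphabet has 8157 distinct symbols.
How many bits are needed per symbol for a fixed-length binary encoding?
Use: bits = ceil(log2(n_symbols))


log2(8157) = 12.9938
Bracket: 2^12 = 4096 < 8157 <= 2^13 = 8192
So ceil(log2(8157)) = 13

bits = ceil(log2(8157)) = ceil(12.9938) = 13 bits


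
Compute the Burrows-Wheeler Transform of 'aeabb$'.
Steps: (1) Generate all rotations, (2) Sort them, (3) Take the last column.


Rotations (sorted):
  0: $aeabb -> last char: b
  1: abb$ae -> last char: e
  2: aeabb$ -> last char: $
  3: b$aeab -> last char: b
  4: bb$aea -> last char: a
  5: eabb$a -> last char: a


BWT = be$baa


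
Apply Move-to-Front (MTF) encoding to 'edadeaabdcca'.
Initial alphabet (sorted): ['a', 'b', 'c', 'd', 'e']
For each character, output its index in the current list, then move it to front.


MTF encoding:
'e': index 4 in ['a', 'b', 'c', 'd', 'e'] -> ['e', 'a', 'b', 'c', 'd']
'd': index 4 in ['e', 'a', 'b', 'c', 'd'] -> ['d', 'e', 'a', 'b', 'c']
'a': index 2 in ['d', 'e', 'a', 'b', 'c'] -> ['a', 'd', 'e', 'b', 'c']
'd': index 1 in ['a', 'd', 'e', 'b', 'c'] -> ['d', 'a', 'e', 'b', 'c']
'e': index 2 in ['d', 'a', 'e', 'b', 'c'] -> ['e', 'd', 'a', 'b', 'c']
'a': index 2 in ['e', 'd', 'a', 'b', 'c'] -> ['a', 'e', 'd', 'b', 'c']
'a': index 0 in ['a', 'e', 'd', 'b', 'c'] -> ['a', 'e', 'd', 'b', 'c']
'b': index 3 in ['a', 'e', 'd', 'b', 'c'] -> ['b', 'a', 'e', 'd', 'c']
'd': index 3 in ['b', 'a', 'e', 'd', 'c'] -> ['d', 'b', 'a', 'e', 'c']
'c': index 4 in ['d', 'b', 'a', 'e', 'c'] -> ['c', 'd', 'b', 'a', 'e']
'c': index 0 in ['c', 'd', 'b', 'a', 'e'] -> ['c', 'd', 'b', 'a', 'e']
'a': index 3 in ['c', 'd', 'b', 'a', 'e'] -> ['a', 'c', 'd', 'b', 'e']


Output: [4, 4, 2, 1, 2, 2, 0, 3, 3, 4, 0, 3]


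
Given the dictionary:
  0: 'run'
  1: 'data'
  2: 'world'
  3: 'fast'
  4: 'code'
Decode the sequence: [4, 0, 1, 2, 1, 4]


Look up each index in the dictionary:
  4 -> 'code'
  0 -> 'run'
  1 -> 'data'
  2 -> 'world'
  1 -> 'data'
  4 -> 'code'

Decoded: "code run data world data code"


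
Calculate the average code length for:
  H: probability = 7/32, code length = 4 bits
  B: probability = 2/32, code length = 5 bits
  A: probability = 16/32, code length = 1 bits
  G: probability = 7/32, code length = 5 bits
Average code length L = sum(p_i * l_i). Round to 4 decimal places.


Weighted contributions p_i * l_i:
  H: (7/32) * 4 = 28/32
  B: (2/32) * 5 = 10/32
  A: (16/32) * 1 = 16/32
  G: (7/32) * 5 = 35/32
Sum = (28 + 10 + 16 + 35)/32 = 89/32

L = 89/32 = 2.7813 bits/symbol


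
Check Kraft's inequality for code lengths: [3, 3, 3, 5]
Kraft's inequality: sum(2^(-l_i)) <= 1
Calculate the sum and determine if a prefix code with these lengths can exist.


Sum = 2^(-3) + 2^(-3) + 2^(-3) + 2^(-5)
    = 0.125 + 0.125 + 0.125 + 0.03125
    = 13/32 = 0.40625
Since 0.40625 <= 1, Kraft's inequality IS satisfied.
A prefix code with these lengths CAN exist.

Kraft sum = 0.40625. Satisfied.


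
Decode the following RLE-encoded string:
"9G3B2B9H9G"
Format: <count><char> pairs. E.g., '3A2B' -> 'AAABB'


Expanding each <count><char> pair:
  9G -> 'GGGGGGGGG'
  3B -> 'BBB'
  2B -> 'BB'
  9H -> 'HHHHHHHHH'
  9G -> 'GGGGGGGGG'

Decoded = GGGGGGGGGBBBBBHHHHHHHHHGGGGGGGGG


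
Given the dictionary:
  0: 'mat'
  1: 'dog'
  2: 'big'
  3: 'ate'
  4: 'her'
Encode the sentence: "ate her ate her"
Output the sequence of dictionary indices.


Look up each word in the dictionary:
  'ate' -> 3
  'her' -> 4
  'ate' -> 3
  'her' -> 4

Encoded: [3, 4, 3, 4]


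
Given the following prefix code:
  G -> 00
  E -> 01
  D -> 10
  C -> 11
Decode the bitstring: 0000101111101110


Decoding step by step:
Bits 00 -> G
Bits 00 -> G
Bits 10 -> D
Bits 11 -> C
Bits 11 -> C
Bits 10 -> D
Bits 11 -> C
Bits 10 -> D


Decoded message: GGDCCDCD


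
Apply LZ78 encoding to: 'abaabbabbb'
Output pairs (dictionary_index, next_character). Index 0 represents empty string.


LZ78 encoding steps:
Dictionary: {0: ''}
Step 1: w='' (idx 0), next='a' -> output (0, 'a'), add 'a' as idx 1
Step 2: w='' (idx 0), next='b' -> output (0, 'b'), add 'b' as idx 2
Step 3: w='a' (idx 1), next='a' -> output (1, 'a'), add 'aa' as idx 3
Step 4: w='b' (idx 2), next='b' -> output (2, 'b'), add 'bb' as idx 4
Step 5: w='a' (idx 1), next='b' -> output (1, 'b'), add 'ab' as idx 5
Step 6: w='bb' (idx 4), end of input -> output (4, '')


Encoded: [(0, 'a'), (0, 'b'), (1, 'a'), (2, 'b'), (1, 'b'), (4, '')]


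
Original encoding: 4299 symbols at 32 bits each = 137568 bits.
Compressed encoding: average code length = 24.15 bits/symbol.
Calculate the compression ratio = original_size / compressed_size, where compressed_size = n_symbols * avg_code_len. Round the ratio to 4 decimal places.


original_size = n_symbols * orig_bits = 4299 * 32 = 137568 bits
compressed_size = n_symbols * avg_code_len = 4299 * 24.15 = 103820.85 bits
ratio = original_size / compressed_size = 137568 / 103820.85 = 1.3251

Compression ratio = 1.3251


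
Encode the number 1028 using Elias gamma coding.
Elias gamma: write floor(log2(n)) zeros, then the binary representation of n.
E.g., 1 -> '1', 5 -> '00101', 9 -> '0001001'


num_bits = floor(log2(1028)) + 1 = 11
leading_zeros = num_bits - 1 = 10
binary(1028) = 10000000100

Elias gamma(1028) = '0000000000' + '10000000100' = 000000000010000000100 (21 bits)


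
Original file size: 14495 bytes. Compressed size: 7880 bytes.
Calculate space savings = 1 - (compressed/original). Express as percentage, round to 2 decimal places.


ratio = compressed/original = 7880/14495 = 0.543636
savings = 1 - ratio = 1 - 0.543636 = 0.456364
as a percentage: 0.456364 * 100 = 45.64%

Space savings = 1 - 7880/14495 = 45.64%


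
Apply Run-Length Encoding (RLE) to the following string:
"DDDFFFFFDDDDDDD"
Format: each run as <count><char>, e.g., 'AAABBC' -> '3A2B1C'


Scanning runs left to right:
  i=0: run of 'D' x 3 -> '3D'
  i=3: run of 'F' x 5 -> '5F'
  i=8: run of 'D' x 7 -> '7D'

RLE = 3D5F7D


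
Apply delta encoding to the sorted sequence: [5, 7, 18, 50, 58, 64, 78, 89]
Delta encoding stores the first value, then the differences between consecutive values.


First value: 5
Deltas:
  7 - 5 = 2
  18 - 7 = 11
  50 - 18 = 32
  58 - 50 = 8
  64 - 58 = 6
  78 - 64 = 14
  89 - 78 = 11


Delta encoded: [5, 2, 11, 32, 8, 6, 14, 11]


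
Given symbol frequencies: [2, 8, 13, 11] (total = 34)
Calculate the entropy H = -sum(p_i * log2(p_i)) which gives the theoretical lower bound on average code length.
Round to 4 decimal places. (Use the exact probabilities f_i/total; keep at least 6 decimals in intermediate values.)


Per-symbol terms -p_i * log2(p_i) with p_i = f_i/34:
  p = 2/34 = 0.058824: log2(p) = -4.087463, -p*log2(p) = 0.240439
  p = 8/34 = 0.235294: log2(p) = -2.087463, -p*log2(p) = 0.491168
  p = 13/34 = 0.382353: log2(p) = -1.387023, -p*log2(p) = 0.530332
  p = 11/34 = 0.323529: log2(p) = -1.628031, -p*log2(p) = 0.526716
H = 0.240439 + 0.491168 + 0.530332 + 0.526716 = 1.788655

H = 1.7887 bits/symbol


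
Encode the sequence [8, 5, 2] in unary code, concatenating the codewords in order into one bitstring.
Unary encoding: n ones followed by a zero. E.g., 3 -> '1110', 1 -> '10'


Encode each number as n ones followed by a terminating 0:
  8 -> 111111110 (9 bits)
  5 -> 111110 (6 bits)
  2 -> 110 (3 bits)
Total length = 9 + 6 + 3 = 18 bits.

Unary([8, 5, 2]) = 111111110111110110 (18 bits)


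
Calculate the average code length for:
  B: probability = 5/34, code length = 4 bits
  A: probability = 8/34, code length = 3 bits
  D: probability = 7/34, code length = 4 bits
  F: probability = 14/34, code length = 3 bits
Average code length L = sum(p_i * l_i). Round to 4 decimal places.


Weighted contributions p_i * l_i:
  B: (5/34) * 4 = 20/34
  A: (8/34) * 3 = 24/34
  D: (7/34) * 4 = 28/34
  F: (14/34) * 3 = 42/34
Sum = (20 + 24 + 28 + 42)/34 = 114/34

L = 114/34 = 3.3529 bits/symbol


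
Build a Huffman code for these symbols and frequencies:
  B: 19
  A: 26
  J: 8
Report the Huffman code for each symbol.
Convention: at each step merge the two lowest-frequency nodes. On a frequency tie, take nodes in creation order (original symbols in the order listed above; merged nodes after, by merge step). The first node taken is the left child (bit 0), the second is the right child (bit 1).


Huffman tree construction:
Step 1: Merge J(8) + B(19) = 27
Step 2: Merge A(26) + (J+B)(27) = 53
Read each symbol's code off the tree from the root (left child = 0, right child = 1).

Codes:
  B: 11 (length 2)
  A: 0 (length 1)
  J: 10 (length 2)
Average code length: 80/53 = 1.5094 bits/symbol


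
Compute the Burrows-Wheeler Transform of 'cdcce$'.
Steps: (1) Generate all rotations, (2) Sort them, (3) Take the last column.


Rotations (sorted):
  0: $cdcce -> last char: e
  1: cce$cd -> last char: d
  2: cdcce$ -> last char: $
  3: ce$cdc -> last char: c
  4: dcce$c -> last char: c
  5: e$cdcc -> last char: c


BWT = ed$ccc


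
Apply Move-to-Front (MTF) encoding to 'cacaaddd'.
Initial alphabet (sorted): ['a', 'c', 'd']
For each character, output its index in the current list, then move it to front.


MTF encoding:
'c': index 1 in ['a', 'c', 'd'] -> ['c', 'a', 'd']
'a': index 1 in ['c', 'a', 'd'] -> ['a', 'c', 'd']
'c': index 1 in ['a', 'c', 'd'] -> ['c', 'a', 'd']
'a': index 1 in ['c', 'a', 'd'] -> ['a', 'c', 'd']
'a': index 0 in ['a', 'c', 'd'] -> ['a', 'c', 'd']
'd': index 2 in ['a', 'c', 'd'] -> ['d', 'a', 'c']
'd': index 0 in ['d', 'a', 'c'] -> ['d', 'a', 'c']
'd': index 0 in ['d', 'a', 'c'] -> ['d', 'a', 'c']


Output: [1, 1, 1, 1, 0, 2, 0, 0]


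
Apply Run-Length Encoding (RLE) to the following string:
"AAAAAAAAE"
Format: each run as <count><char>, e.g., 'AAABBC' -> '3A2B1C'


Scanning runs left to right:
  i=0: run of 'A' x 8 -> '8A'
  i=8: run of 'E' x 1 -> '1E'

RLE = 8A1E


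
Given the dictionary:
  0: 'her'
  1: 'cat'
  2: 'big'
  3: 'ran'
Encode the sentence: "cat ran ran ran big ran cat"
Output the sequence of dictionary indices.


Look up each word in the dictionary:
  'cat' -> 1
  'ran' -> 3
  'ran' -> 3
  'ran' -> 3
  'big' -> 2
  'ran' -> 3
  'cat' -> 1

Encoded: [1, 3, 3, 3, 2, 3, 1]


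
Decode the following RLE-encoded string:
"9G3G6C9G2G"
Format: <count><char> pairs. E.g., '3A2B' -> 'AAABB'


Expanding each <count><char> pair:
  9G -> 'GGGGGGGGG'
  3G -> 'GGG'
  6C -> 'CCCCCC'
  9G -> 'GGGGGGGGG'
  2G -> 'GG'

Decoded = GGGGGGGGGGGGCCCCCCGGGGGGGGGGG


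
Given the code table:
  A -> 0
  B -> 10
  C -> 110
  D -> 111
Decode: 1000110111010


Decoding:
10 -> B
0 -> A
0 -> A
110 -> C
111 -> D
0 -> A
10 -> B


Result: BAACDAB


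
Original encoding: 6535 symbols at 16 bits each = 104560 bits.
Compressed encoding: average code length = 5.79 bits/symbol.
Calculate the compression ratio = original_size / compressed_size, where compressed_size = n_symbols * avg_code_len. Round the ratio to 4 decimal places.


original_size = n_symbols * orig_bits = 6535 * 16 = 104560 bits
compressed_size = n_symbols * avg_code_len = 6535 * 5.79 = 37837.65 bits
ratio = original_size / compressed_size = 104560 / 37837.65 = 2.7634

Compression ratio = 2.7634


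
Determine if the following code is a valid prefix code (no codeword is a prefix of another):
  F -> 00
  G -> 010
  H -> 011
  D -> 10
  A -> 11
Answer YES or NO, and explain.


Checking each pair (does one codeword prefix another?):
  F='00' vs G='010': no prefix
  F='00' vs H='011': no prefix
  F='00' vs D='10': no prefix
  F='00' vs A='11': no prefix
  G='010' vs F='00': no prefix
  G='010' vs H='011': no prefix
  G='010' vs D='10': no prefix
  G='010' vs A='11': no prefix
  H='011' vs F='00': no prefix
  H='011' vs G='010': no prefix
  H='011' vs D='10': no prefix
  H='011' vs A='11': no prefix
  D='10' vs F='00': no prefix
  D='10' vs G='010': no prefix
  D='10' vs H='011': no prefix
  D='10' vs A='11': no prefix
  A='11' vs F='00': no prefix
  A='11' vs G='010': no prefix
  A='11' vs H='011': no prefix
  A='11' vs D='10': no prefix
No violation found over all pairs.

YES -- this is a valid prefix code. No codeword is a prefix of any other codeword.


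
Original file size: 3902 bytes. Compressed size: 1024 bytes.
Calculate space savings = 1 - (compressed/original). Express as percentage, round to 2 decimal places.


ratio = compressed/original = 1024/3902 = 0.26243
savings = 1 - ratio = 1 - 0.26243 = 0.73757
as a percentage: 0.73757 * 100 = 73.76%

Space savings = 1 - 1024/3902 = 73.76%


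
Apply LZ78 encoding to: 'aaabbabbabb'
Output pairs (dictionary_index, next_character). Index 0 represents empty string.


LZ78 encoding steps:
Dictionary: {0: ''}
Step 1: w='' (idx 0), next='a' -> output (0, 'a'), add 'a' as idx 1
Step 2: w='a' (idx 1), next='a' -> output (1, 'a'), add 'aa' as idx 2
Step 3: w='' (idx 0), next='b' -> output (0, 'b'), add 'b' as idx 3
Step 4: w='b' (idx 3), next='a' -> output (3, 'a'), add 'ba' as idx 4
Step 5: w='b' (idx 3), next='b' -> output (3, 'b'), add 'bb' as idx 5
Step 6: w='a' (idx 1), next='b' -> output (1, 'b'), add 'ab' as idx 6
Step 7: w='b' (idx 3), end of input -> output (3, '')


Encoded: [(0, 'a'), (1, 'a'), (0, 'b'), (3, 'a'), (3, 'b'), (1, 'b'), (3, '')]


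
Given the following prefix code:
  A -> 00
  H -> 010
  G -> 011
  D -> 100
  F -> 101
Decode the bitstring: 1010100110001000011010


Decoding step by step:
Bits 101 -> F
Bits 010 -> H
Bits 011 -> G
Bits 00 -> A
Bits 010 -> H
Bits 00 -> A
Bits 011 -> G
Bits 010 -> H


Decoded message: FHGAHAGH


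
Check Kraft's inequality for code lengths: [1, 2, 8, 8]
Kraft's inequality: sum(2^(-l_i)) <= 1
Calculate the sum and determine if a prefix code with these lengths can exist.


Sum = 2^(-1) + 2^(-2) + 2^(-8) + 2^(-8)
    = 0.5 + 0.25 + 0.00390625 + 0.00390625
    = 194/256 = 0.7578125
Since 0.7578125 <= 1, Kraft's inequality IS satisfied.
A prefix code with these lengths CAN exist.

Kraft sum = 0.7578125. Satisfied.


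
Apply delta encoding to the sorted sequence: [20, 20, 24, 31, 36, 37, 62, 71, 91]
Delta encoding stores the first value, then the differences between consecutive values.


First value: 20
Deltas:
  20 - 20 = 0
  24 - 20 = 4
  31 - 24 = 7
  36 - 31 = 5
  37 - 36 = 1
  62 - 37 = 25
  71 - 62 = 9
  91 - 71 = 20


Delta encoded: [20, 0, 4, 7, 5, 1, 25, 9, 20]


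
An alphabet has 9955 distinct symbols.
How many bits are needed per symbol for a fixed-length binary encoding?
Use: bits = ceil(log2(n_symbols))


log2(9955) = 13.2812
Bracket: 2^13 = 8192 < 9955 <= 2^14 = 16384
So ceil(log2(9955)) = 14

bits = ceil(log2(9955)) = ceil(13.2812) = 14 bits


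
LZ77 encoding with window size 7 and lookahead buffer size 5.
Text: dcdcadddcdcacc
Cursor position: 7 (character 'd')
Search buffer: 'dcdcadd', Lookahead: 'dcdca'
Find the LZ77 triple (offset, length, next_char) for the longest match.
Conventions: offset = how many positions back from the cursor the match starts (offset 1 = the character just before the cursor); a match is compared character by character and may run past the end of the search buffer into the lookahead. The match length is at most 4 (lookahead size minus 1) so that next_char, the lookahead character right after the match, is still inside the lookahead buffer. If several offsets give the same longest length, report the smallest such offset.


Try each offset into the search buffer:
  offset=1 (pos 6, char 'd'): match length 1
  offset=2 (pos 5, char 'd'): match length 1
  offset=3 (pos 4, char 'a'): match length 0
  offset=4 (pos 3, char 'c'): match length 0
  offset=5 (pos 2, char 'd'): match length 2
  offset=6 (pos 1, char 'c'): match length 0
  offset=7 (pos 0, char 'd'): match length 4
Longest match has length 4 at offset 7.
next_char = character at position 7 + 4 = 11 -> 'a'

Best match: offset=7, length=4 (matching 'dcdc' starting at position 0)
LZ77 triple: (7, 4, 'a')


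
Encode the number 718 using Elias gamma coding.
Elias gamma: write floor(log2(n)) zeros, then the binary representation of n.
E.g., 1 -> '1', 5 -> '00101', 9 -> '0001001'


num_bits = floor(log2(718)) + 1 = 10
leading_zeros = num_bits - 1 = 9
binary(718) = 1011001110

Elias gamma(718) = '000000000' + '1011001110' = 0000000001011001110 (19 bits)


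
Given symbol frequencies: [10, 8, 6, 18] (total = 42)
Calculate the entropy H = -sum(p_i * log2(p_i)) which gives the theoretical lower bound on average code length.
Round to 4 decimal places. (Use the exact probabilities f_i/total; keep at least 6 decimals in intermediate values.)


Per-symbol terms -p_i * log2(p_i) with p_i = f_i/42:
  p = 10/42 = 0.238095: log2(p) = -2.070389, -p*log2(p) = 0.492950
  p = 8/42 = 0.190476: log2(p) = -2.392317, -p*log2(p) = 0.455680
  p = 6/42 = 0.142857: log2(p) = -2.807355, -p*log2(p) = 0.401051
  p = 18/42 = 0.428571: log2(p) = -1.222392, -p*log2(p) = 0.523882
H = 0.492950 + 0.455680 + 0.401051 + 0.523882 = 1.873563

H = 1.8736 bits/symbol


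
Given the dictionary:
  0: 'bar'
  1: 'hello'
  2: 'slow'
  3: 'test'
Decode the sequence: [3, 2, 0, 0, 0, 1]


Look up each index in the dictionary:
  3 -> 'test'
  2 -> 'slow'
  0 -> 'bar'
  0 -> 'bar'
  0 -> 'bar'
  1 -> 'hello'

Decoded: "test slow bar bar bar hello"


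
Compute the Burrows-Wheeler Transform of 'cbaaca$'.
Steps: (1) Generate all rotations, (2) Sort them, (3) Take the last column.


Rotations (sorted):
  0: $cbaaca -> last char: a
  1: a$cbaac -> last char: c
  2: aaca$cb -> last char: b
  3: aca$cba -> last char: a
  4: baaca$c -> last char: c
  5: ca$cbaa -> last char: a
  6: cbaaca$ -> last char: $


BWT = acbaca$


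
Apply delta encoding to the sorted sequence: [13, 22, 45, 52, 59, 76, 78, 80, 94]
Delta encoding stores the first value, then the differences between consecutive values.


First value: 13
Deltas:
  22 - 13 = 9
  45 - 22 = 23
  52 - 45 = 7
  59 - 52 = 7
  76 - 59 = 17
  78 - 76 = 2
  80 - 78 = 2
  94 - 80 = 14


Delta encoded: [13, 9, 23, 7, 7, 17, 2, 2, 14]


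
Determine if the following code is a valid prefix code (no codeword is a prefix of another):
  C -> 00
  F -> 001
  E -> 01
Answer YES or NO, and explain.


Checking each pair (does one codeword prefix another?):
  C='00' vs F='001': prefix -- VIOLATION

NO -- this is NOT a valid prefix code. C (00) is a prefix of F (001).


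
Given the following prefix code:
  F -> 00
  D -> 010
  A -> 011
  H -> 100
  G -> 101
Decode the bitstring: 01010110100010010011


Decoding step by step:
Bits 010 -> D
Bits 101 -> G
Bits 101 -> G
Bits 00 -> F
Bits 010 -> D
Bits 010 -> D
Bits 011 -> A


Decoded message: DGGFDDA


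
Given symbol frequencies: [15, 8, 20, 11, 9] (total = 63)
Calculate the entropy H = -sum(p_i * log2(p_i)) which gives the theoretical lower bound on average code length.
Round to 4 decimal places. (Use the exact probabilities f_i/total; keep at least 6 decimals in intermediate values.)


Per-symbol terms -p_i * log2(p_i) with p_i = f_i/63:
  p = 15/63 = 0.238095: log2(p) = -2.070389, -p*log2(p) = 0.492950
  p = 8/63 = 0.126984: log2(p) = -2.977280, -p*log2(p) = 0.378067
  p = 20/63 = 0.317460: log2(p) = -1.655352, -p*log2(p) = 0.525509
  p = 11/63 = 0.174603: log2(p) = -2.517848, -p*log2(p) = 0.439624
  p = 9/63 = 0.142857: log2(p) = -2.807355, -p*log2(p) = 0.401051
H = 0.492950 + 0.378067 + 0.525509 + 0.439624 + 0.401051 = 2.237201

H = 2.2372 bits/symbol


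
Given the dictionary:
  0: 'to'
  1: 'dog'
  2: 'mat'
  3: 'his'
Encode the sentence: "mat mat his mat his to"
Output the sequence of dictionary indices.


Look up each word in the dictionary:
  'mat' -> 2
  'mat' -> 2
  'his' -> 3
  'mat' -> 2
  'his' -> 3
  'to' -> 0

Encoded: [2, 2, 3, 2, 3, 0]


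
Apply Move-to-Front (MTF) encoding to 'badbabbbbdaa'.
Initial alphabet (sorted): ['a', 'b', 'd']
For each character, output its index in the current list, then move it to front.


MTF encoding:
'b': index 1 in ['a', 'b', 'd'] -> ['b', 'a', 'd']
'a': index 1 in ['b', 'a', 'd'] -> ['a', 'b', 'd']
'd': index 2 in ['a', 'b', 'd'] -> ['d', 'a', 'b']
'b': index 2 in ['d', 'a', 'b'] -> ['b', 'd', 'a']
'a': index 2 in ['b', 'd', 'a'] -> ['a', 'b', 'd']
'b': index 1 in ['a', 'b', 'd'] -> ['b', 'a', 'd']
'b': index 0 in ['b', 'a', 'd'] -> ['b', 'a', 'd']
'b': index 0 in ['b', 'a', 'd'] -> ['b', 'a', 'd']
'b': index 0 in ['b', 'a', 'd'] -> ['b', 'a', 'd']
'd': index 2 in ['b', 'a', 'd'] -> ['d', 'b', 'a']
'a': index 2 in ['d', 'b', 'a'] -> ['a', 'd', 'b']
'a': index 0 in ['a', 'd', 'b'] -> ['a', 'd', 'b']


Output: [1, 1, 2, 2, 2, 1, 0, 0, 0, 2, 2, 0]


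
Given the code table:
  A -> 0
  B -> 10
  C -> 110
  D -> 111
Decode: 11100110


Decoding:
111 -> D
0 -> A
0 -> A
110 -> C


Result: DAAC


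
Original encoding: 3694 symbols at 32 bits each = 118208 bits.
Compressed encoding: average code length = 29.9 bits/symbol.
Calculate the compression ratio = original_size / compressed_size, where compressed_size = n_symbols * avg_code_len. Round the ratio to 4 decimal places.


original_size = n_symbols * orig_bits = 3694 * 32 = 118208 bits
compressed_size = n_symbols * avg_code_len = 3694 * 29.9 = 110450.6 bits
ratio = original_size / compressed_size = 118208 / 110450.6 = 1.0702

Compression ratio = 1.0702


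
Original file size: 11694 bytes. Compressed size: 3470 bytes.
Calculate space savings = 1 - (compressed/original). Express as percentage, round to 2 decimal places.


ratio = compressed/original = 3470/11694 = 0.296733
savings = 1 - ratio = 1 - 0.296733 = 0.703267
as a percentage: 0.703267 * 100 = 70.33%

Space savings = 1 - 3470/11694 = 70.33%


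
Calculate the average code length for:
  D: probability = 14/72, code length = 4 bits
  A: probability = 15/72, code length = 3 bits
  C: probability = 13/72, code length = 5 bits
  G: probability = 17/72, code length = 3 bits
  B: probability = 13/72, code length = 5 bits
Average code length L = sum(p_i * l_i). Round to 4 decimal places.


Weighted contributions p_i * l_i:
  D: (14/72) * 4 = 56/72
  A: (15/72) * 3 = 45/72
  C: (13/72) * 5 = 65/72
  G: (17/72) * 3 = 51/72
  B: (13/72) * 5 = 65/72
Sum = (56 + 45 + 65 + 51 + 65)/72 = 282/72

L = 282/72 = 3.9167 bits/symbol


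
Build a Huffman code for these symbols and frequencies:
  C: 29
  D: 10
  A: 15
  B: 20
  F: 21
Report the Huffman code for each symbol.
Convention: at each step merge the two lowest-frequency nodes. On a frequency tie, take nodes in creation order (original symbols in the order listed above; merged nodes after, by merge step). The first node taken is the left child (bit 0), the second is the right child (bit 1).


Huffman tree construction:
Step 1: Merge D(10) + A(15) = 25
Step 2: Merge B(20) + F(21) = 41
Step 3: Merge (D+A)(25) + C(29) = 54
Step 4: Merge (B+F)(41) + ((D+A)+C)(54) = 95
Read each symbol's code off the tree from the root (left child = 0, right child = 1).

Codes:
  C: 11 (length 2)
  D: 100 (length 3)
  A: 101 (length 3)
  B: 00 (length 2)
  F: 01 (length 2)
Average code length: 215/95 = 2.2632 bits/symbol


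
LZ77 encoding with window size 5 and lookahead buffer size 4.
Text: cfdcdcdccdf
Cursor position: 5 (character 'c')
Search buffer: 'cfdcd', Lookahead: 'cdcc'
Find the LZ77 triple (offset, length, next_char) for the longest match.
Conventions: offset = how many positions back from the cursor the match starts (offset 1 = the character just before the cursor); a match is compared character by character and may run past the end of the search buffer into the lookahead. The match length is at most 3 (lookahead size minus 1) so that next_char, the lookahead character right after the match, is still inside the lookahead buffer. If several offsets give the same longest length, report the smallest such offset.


Try each offset into the search buffer:
  offset=1 (pos 4, char 'd'): match length 0
  offset=2 (pos 3, char 'c'): match length 3
  offset=3 (pos 2, char 'd'): match length 0
  offset=4 (pos 1, char 'f'): match length 0
  offset=5 (pos 0, char 'c'): match length 1
Longest match has length 3 at offset 2.
next_char = character at position 5 + 3 = 8 -> 'c'

Best match: offset=2, length=3 (matching 'cdc' starting at position 3)
LZ77 triple: (2, 3, 'c')


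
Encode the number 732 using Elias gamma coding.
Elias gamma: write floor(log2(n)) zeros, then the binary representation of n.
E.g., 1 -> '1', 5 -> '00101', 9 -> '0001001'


num_bits = floor(log2(732)) + 1 = 10
leading_zeros = num_bits - 1 = 9
binary(732) = 1011011100

Elias gamma(732) = '000000000' + '1011011100' = 0000000001011011100 (19 bits)


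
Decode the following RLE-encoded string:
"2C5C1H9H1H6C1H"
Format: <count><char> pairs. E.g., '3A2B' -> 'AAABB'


Expanding each <count><char> pair:
  2C -> 'CC'
  5C -> 'CCCCC'
  1H -> 'H'
  9H -> 'HHHHHHHHH'
  1H -> 'H'
  6C -> 'CCCCCC'
  1H -> 'H'

Decoded = CCCCCCCHHHHHHHHHHHCCCCCCH


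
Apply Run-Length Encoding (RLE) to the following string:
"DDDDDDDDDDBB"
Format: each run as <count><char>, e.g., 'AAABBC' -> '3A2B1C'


Scanning runs left to right:
  i=0: run of 'D' x 10 -> '10D'
  i=10: run of 'B' x 2 -> '2B'

RLE = 10D2B


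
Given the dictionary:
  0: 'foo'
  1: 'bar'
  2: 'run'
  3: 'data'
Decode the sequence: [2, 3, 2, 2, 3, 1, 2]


Look up each index in the dictionary:
  2 -> 'run'
  3 -> 'data'
  2 -> 'run'
  2 -> 'run'
  3 -> 'data'
  1 -> 'bar'
  2 -> 'run'

Decoded: "run data run run data bar run"


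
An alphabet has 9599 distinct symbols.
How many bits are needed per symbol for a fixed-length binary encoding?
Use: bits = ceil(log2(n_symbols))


log2(9599) = 13.2287
Bracket: 2^13 = 8192 < 9599 <= 2^14 = 16384
So ceil(log2(9599)) = 14

bits = ceil(log2(9599)) = ceil(13.2287) = 14 bits


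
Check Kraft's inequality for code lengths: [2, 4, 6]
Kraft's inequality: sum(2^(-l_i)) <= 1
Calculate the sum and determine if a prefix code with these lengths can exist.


Sum = 2^(-2) + 2^(-4) + 2^(-6)
    = 0.25 + 0.0625 + 0.015625
    = 21/64 = 0.328125
Since 0.328125 <= 1, Kraft's inequality IS satisfied.
A prefix code with these lengths CAN exist.

Kraft sum = 0.328125. Satisfied.


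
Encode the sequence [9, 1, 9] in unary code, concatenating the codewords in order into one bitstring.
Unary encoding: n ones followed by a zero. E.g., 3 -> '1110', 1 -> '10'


Encode each number as n ones followed by a terminating 0:
  9 -> 1111111110 (10 bits)
  1 -> 10 (2 bits)
  9 -> 1111111110 (10 bits)
Total length = 10 + 2 + 10 = 22 bits.

Unary([9, 1, 9]) = 1111111110101111111110 (22 bits)


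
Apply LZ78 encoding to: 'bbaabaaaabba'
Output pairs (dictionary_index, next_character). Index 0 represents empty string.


LZ78 encoding steps:
Dictionary: {0: ''}
Step 1: w='' (idx 0), next='b' -> output (0, 'b'), add 'b' as idx 1
Step 2: w='b' (idx 1), next='a' -> output (1, 'a'), add 'ba' as idx 2
Step 3: w='' (idx 0), next='a' -> output (0, 'a'), add 'a' as idx 3
Step 4: w='ba' (idx 2), next='a' -> output (2, 'a'), add 'baa' as idx 4
Step 5: w='a' (idx 3), next='a' -> output (3, 'a'), add 'aa' as idx 5
Step 6: w='b' (idx 1), next='b' -> output (1, 'b'), add 'bb' as idx 6
Step 7: w='a' (idx 3), end of input -> output (3, '')


Encoded: [(0, 'b'), (1, 'a'), (0, 'a'), (2, 'a'), (3, 'a'), (1, 'b'), (3, '')]


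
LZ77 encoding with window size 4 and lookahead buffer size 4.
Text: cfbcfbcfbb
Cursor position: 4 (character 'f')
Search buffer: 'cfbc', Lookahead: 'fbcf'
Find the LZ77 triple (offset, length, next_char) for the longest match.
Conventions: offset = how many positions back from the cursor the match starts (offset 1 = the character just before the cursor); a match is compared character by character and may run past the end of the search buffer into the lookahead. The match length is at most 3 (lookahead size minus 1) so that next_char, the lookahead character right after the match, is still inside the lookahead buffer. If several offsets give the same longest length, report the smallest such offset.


Try each offset into the search buffer:
  offset=1 (pos 3, char 'c'): match length 0
  offset=2 (pos 2, char 'b'): match length 0
  offset=3 (pos 1, char 'f'): match length 3
  offset=4 (pos 0, char 'c'): match length 0
Longest match has length 3 at offset 3.
next_char = character at position 4 + 3 = 7 -> 'f'

Best match: offset=3, length=3 (matching 'fbc' starting at position 1)
LZ77 triple: (3, 3, 'f')


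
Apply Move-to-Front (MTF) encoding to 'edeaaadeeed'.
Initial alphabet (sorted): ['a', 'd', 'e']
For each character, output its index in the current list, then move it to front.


MTF encoding:
'e': index 2 in ['a', 'd', 'e'] -> ['e', 'a', 'd']
'd': index 2 in ['e', 'a', 'd'] -> ['d', 'e', 'a']
'e': index 1 in ['d', 'e', 'a'] -> ['e', 'd', 'a']
'a': index 2 in ['e', 'd', 'a'] -> ['a', 'e', 'd']
'a': index 0 in ['a', 'e', 'd'] -> ['a', 'e', 'd']
'a': index 0 in ['a', 'e', 'd'] -> ['a', 'e', 'd']
'd': index 2 in ['a', 'e', 'd'] -> ['d', 'a', 'e']
'e': index 2 in ['d', 'a', 'e'] -> ['e', 'd', 'a']
'e': index 0 in ['e', 'd', 'a'] -> ['e', 'd', 'a']
'e': index 0 in ['e', 'd', 'a'] -> ['e', 'd', 'a']
'd': index 1 in ['e', 'd', 'a'] -> ['d', 'e', 'a']


Output: [2, 2, 1, 2, 0, 0, 2, 2, 0, 0, 1]


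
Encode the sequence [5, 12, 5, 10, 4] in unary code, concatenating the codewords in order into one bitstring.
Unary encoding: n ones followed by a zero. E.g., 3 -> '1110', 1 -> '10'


Encode each number as n ones followed by a terminating 0:
  5 -> 111110 (6 bits)
  12 -> 1111111111110 (13 bits)
  5 -> 111110 (6 bits)
  10 -> 11111111110 (11 bits)
  4 -> 11110 (5 bits)
Total length = 6 + 13 + 6 + 11 + 5 = 41 bits.

Unary([5, 12, 5, 10, 4]) = 11111011111111111101111101111111111011110 (41 bits)


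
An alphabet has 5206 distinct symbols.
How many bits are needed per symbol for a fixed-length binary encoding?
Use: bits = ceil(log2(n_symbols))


log2(5206) = 12.346
Bracket: 2^12 = 4096 < 5206 <= 2^13 = 8192
So ceil(log2(5206)) = 13

bits = ceil(log2(5206)) = ceil(12.346) = 13 bits


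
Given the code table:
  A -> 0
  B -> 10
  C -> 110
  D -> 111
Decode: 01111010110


Decoding:
0 -> A
111 -> D
10 -> B
10 -> B
110 -> C


Result: ADBBC


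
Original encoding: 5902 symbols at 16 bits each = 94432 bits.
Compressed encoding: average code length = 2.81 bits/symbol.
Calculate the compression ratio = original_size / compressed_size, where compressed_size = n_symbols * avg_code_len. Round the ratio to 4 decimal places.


original_size = n_symbols * orig_bits = 5902 * 16 = 94432 bits
compressed_size = n_symbols * avg_code_len = 5902 * 2.81 = 16584.62 bits
ratio = original_size / compressed_size = 94432 / 16584.62 = 5.694

Compression ratio = 5.694


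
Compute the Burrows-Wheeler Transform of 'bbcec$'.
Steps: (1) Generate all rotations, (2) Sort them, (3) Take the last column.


Rotations (sorted):
  0: $bbcec -> last char: c
  1: bbcec$ -> last char: $
  2: bcec$b -> last char: b
  3: c$bbce -> last char: e
  4: cec$bb -> last char: b
  5: ec$bbc -> last char: c


BWT = c$bebc


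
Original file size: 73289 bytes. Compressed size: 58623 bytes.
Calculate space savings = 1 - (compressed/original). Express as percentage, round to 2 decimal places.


ratio = compressed/original = 58623/73289 = 0.799888
savings = 1 - ratio = 1 - 0.799888 = 0.200112
as a percentage: 0.200112 * 100 = 20.01%

Space savings = 1 - 58623/73289 = 20.01%


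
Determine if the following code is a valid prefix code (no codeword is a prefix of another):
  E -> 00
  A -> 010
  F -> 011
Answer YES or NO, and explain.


Checking each pair (does one codeword prefix another?):
  E='00' vs A='010': no prefix
  E='00' vs F='011': no prefix
  A='010' vs E='00': no prefix
  A='010' vs F='011': no prefix
  F='011' vs E='00': no prefix
  F='011' vs A='010': no prefix
No violation found over all pairs.

YES -- this is a valid prefix code. No codeword is a prefix of any other codeword.


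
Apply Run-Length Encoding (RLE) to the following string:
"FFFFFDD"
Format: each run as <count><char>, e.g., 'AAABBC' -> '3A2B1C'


Scanning runs left to right:
  i=0: run of 'F' x 5 -> '5F'
  i=5: run of 'D' x 2 -> '2D'

RLE = 5F2D


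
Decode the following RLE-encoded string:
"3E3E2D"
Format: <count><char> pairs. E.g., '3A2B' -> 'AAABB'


Expanding each <count><char> pair:
  3E -> 'EEE'
  3E -> 'EEE'
  2D -> 'DD'

Decoded = EEEEEEDD


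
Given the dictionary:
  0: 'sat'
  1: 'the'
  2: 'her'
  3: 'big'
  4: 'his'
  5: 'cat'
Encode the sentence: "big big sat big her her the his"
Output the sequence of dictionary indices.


Look up each word in the dictionary:
  'big' -> 3
  'big' -> 3
  'sat' -> 0
  'big' -> 3
  'her' -> 2
  'her' -> 2
  'the' -> 1
  'his' -> 4

Encoded: [3, 3, 0, 3, 2, 2, 1, 4]


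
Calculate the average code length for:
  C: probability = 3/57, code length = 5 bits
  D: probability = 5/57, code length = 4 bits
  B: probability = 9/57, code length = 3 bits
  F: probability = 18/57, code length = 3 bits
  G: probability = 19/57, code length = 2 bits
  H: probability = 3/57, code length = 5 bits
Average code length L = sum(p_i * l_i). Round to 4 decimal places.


Weighted contributions p_i * l_i:
  C: (3/57) * 5 = 15/57
  D: (5/57) * 4 = 20/57
  B: (9/57) * 3 = 27/57
  F: (18/57) * 3 = 54/57
  G: (19/57) * 2 = 38/57
  H: (3/57) * 5 = 15/57
Sum = (15 + 20 + 27 + 54 + 38 + 15)/57 = 169/57

L = 169/57 = 2.9649 bits/symbol


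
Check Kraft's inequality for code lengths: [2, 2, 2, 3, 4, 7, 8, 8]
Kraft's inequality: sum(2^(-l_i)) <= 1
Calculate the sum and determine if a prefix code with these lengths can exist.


Sum = 2^(-2) + 2^(-2) + 2^(-2) + 2^(-3) + 2^(-4) + 2^(-7) + 2^(-8) + 2^(-8)
    = 0.25 + 0.25 + 0.25 + 0.125 + 0.0625 + 0.0078125 + 0.00390625 + 0.00390625
    = 244/256 = 0.953125
Since 0.953125 <= 1, Kraft's inequality IS satisfied.
A prefix code with these lengths CAN exist.

Kraft sum = 0.953125. Satisfied.


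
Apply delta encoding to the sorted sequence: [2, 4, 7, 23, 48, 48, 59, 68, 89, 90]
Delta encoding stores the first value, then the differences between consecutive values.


First value: 2
Deltas:
  4 - 2 = 2
  7 - 4 = 3
  23 - 7 = 16
  48 - 23 = 25
  48 - 48 = 0
  59 - 48 = 11
  68 - 59 = 9
  89 - 68 = 21
  90 - 89 = 1


Delta encoded: [2, 2, 3, 16, 25, 0, 11, 9, 21, 1]


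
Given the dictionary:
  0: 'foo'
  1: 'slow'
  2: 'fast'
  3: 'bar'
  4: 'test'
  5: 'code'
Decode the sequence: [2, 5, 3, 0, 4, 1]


Look up each index in the dictionary:
  2 -> 'fast'
  5 -> 'code'
  3 -> 'bar'
  0 -> 'foo'
  4 -> 'test'
  1 -> 'slow'

Decoded: "fast code bar foo test slow"


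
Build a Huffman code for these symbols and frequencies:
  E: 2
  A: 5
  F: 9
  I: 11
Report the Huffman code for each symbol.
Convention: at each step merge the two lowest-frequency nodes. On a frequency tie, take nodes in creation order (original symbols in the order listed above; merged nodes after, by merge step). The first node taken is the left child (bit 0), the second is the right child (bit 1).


Huffman tree construction:
Step 1: Merge E(2) + A(5) = 7
Step 2: Merge (E+A)(7) + F(9) = 16
Step 3: Merge I(11) + ((E+A)+F)(16) = 27
Read each symbol's code off the tree from the root (left child = 0, right child = 1).

Codes:
  E: 100 (length 3)
  A: 101 (length 3)
  F: 11 (length 2)
  I: 0 (length 1)
Average code length: 50/27 = 1.8519 bits/symbol


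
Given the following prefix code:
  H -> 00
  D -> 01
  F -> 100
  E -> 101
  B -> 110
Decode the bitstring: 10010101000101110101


Decoding step by step:
Bits 100 -> F
Bits 101 -> E
Bits 01 -> D
Bits 00 -> H
Bits 01 -> D
Bits 01 -> D
Bits 110 -> B
Bits 101 -> E


Decoded message: FEDHDDBE


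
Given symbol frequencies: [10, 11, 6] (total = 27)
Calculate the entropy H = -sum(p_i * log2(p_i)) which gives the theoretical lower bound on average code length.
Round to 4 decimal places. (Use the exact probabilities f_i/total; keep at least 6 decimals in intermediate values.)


Per-symbol terms -p_i * log2(p_i) with p_i = f_i/27:
  p = 10/27 = 0.370370: log2(p) = -1.432959, -p*log2(p) = 0.530726
  p = 11/27 = 0.407407: log2(p) = -1.295456, -p*log2(p) = 0.527778
  p = 6/27 = 0.222222: log2(p) = -2.169925, -p*log2(p) = 0.482206
H = 0.530726 + 0.527778 + 0.482206 = 1.540710

H = 1.5407 bits/symbol


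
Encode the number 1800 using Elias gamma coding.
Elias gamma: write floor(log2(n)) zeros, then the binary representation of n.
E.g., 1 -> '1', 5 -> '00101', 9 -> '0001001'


num_bits = floor(log2(1800)) + 1 = 11
leading_zeros = num_bits - 1 = 10
binary(1800) = 11100001000

Elias gamma(1800) = '0000000000' + '11100001000' = 000000000011100001000 (21 bits)


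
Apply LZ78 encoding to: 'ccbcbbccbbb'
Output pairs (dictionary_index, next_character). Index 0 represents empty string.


LZ78 encoding steps:
Dictionary: {0: ''}
Step 1: w='' (idx 0), next='c' -> output (0, 'c'), add 'c' as idx 1
Step 2: w='c' (idx 1), next='b' -> output (1, 'b'), add 'cb' as idx 2
Step 3: w='cb' (idx 2), next='b' -> output (2, 'b'), add 'cbb' as idx 3
Step 4: w='c' (idx 1), next='c' -> output (1, 'c'), add 'cc' as idx 4
Step 5: w='' (idx 0), next='b' -> output (0, 'b'), add 'b' as idx 5
Step 6: w='b' (idx 5), next='b' -> output (5, 'b'), add 'bb' as idx 6


Encoded: [(0, 'c'), (1, 'b'), (2, 'b'), (1, 'c'), (0, 'b'), (5, 'b')]


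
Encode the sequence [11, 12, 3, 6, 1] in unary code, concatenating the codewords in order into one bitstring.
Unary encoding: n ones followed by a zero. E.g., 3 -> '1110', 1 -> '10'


Encode each number as n ones followed by a terminating 0:
  11 -> 111111111110 (12 bits)
  12 -> 1111111111110 (13 bits)
  3 -> 1110 (4 bits)
  6 -> 1111110 (7 bits)
  1 -> 10 (2 bits)
Total length = 12 + 13 + 4 + 7 + 2 = 38 bits.

Unary([11, 12, 3, 6, 1]) = 11111111111011111111111101110111111010 (38 bits)


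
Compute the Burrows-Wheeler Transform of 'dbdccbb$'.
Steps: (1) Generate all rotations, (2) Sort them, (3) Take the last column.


Rotations (sorted):
  0: $dbdccbb -> last char: b
  1: b$dbdccb -> last char: b
  2: bb$dbdcc -> last char: c
  3: bdccbb$d -> last char: d
  4: cbb$dbdc -> last char: c
  5: ccbb$dbd -> last char: d
  6: dbdccbb$ -> last char: $
  7: dccbb$db -> last char: b


BWT = bbcdcd$b


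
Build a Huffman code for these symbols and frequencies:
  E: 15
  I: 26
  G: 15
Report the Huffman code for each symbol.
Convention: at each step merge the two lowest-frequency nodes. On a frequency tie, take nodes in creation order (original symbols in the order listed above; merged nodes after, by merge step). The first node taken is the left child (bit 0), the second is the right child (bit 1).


Huffman tree construction:
Step 1: Merge E(15) + G(15) = 30
Step 2: Merge I(26) + (E+G)(30) = 56
Read each symbol's code off the tree from the root (left child = 0, right child = 1).

Codes:
  E: 10 (length 2)
  I: 0 (length 1)
  G: 11 (length 2)
Average code length: 86/56 = 1.5357 bits/symbol
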